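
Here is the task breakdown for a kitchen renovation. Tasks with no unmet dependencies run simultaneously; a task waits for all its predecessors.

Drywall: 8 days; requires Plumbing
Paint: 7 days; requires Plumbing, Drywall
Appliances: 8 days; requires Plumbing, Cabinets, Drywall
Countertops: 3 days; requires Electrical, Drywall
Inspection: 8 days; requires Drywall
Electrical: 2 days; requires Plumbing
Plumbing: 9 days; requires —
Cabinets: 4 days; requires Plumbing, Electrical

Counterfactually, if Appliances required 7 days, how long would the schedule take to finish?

25

Actual critical path: Plumbing→Drywall→Appliances = 9+8+8 = 25 ⇒ 25 days.
Appliances is on the critical path; changing it to 7 makes that path 24 days.
Now Plumbing→Drywall→Inspection = 9+8+8 = 25 is longest, so the finish becomes 25 days.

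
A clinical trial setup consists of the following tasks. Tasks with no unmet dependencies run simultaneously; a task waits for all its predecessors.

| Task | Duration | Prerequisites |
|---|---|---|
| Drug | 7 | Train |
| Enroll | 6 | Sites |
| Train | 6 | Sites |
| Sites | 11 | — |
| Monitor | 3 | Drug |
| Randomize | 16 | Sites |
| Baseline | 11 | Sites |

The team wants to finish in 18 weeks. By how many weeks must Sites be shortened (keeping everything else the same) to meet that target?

Current finish: 27 weeks; target: 18.
Sites is on every critical path, so each week cut from Sites cuts the finish by one (this holds down to a finish of 17).
Need 27 − 18 = 9 weeks off Sites → Sites becomes 2 weeks, finish becomes 18.

9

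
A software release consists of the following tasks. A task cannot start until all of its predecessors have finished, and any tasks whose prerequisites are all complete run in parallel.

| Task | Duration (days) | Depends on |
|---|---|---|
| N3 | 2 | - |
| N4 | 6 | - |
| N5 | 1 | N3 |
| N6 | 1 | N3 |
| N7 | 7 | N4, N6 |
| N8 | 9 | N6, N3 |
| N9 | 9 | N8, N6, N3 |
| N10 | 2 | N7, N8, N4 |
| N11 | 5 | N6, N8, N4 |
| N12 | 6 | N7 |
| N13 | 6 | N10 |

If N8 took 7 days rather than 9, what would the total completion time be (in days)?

Baseline: N3→N6→N8→N9 = 2+1+9+9 = 21 → 21 days.
N8 lies on that path, so at 7 days the path becomes 19 days.
The binding chain switches to N4→N7→N10→N13 = 6+7+2+6 = 21; finish 21 days.

21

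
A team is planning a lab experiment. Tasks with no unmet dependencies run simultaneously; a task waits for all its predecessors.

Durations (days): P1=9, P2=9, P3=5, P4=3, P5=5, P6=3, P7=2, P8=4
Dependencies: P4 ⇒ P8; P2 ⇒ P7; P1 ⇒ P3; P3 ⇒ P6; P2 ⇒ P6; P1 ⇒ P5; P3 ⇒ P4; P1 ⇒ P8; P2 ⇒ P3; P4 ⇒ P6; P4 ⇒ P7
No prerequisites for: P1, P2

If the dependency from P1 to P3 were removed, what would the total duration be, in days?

Original critical path: P1→P3→P4→P8 = 9+5+3+4 = 21 ⇒ 21 days.
Dropping P1→P3 doesn't change P3's earliest start (9); another predecessor still binds.
After: P2→P3→P4→P8 = 9+5+3+4 = 21 → 21 days.

21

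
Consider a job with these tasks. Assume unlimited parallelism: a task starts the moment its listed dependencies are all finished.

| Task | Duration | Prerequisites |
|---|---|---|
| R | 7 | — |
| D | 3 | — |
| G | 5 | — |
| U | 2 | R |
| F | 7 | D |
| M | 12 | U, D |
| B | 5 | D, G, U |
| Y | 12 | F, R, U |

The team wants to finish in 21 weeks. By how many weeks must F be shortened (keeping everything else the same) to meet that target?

1

Current finish: 22 weeks; target: 21.
F is on every critical path, so each week cut from F cuts the finish by one (this holds down to a finish of 21).
Need 22 − 21 = 1 week off F → F becomes 6 weeks, finish becomes 21.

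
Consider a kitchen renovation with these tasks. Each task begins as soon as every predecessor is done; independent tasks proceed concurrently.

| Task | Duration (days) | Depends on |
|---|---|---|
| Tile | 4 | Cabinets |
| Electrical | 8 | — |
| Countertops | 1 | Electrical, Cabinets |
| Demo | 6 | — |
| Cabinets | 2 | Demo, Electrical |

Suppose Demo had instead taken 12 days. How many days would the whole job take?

The binding path is Electrical→Cabinets→Tile = 8+2+4 = 14; finish at 14 days.
The longest path through Demo is only 12 days, so Demo has float 2.
The binding chain switches to Demo→Cabinets→Tile = 12+2+4 = 18; finish 18 days.

18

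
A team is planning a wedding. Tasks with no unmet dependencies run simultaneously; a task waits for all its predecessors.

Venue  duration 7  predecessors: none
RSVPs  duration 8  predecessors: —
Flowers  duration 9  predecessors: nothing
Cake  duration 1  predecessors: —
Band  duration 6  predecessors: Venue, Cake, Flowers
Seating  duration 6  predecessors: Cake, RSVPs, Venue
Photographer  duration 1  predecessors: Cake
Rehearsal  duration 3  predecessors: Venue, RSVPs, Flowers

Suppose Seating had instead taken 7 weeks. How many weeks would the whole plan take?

15

Actual critical path: Flowers→Band = 9+6 = 15 ⇒ 15 weeks.
The longest path through Seating is only 14 weeks, so Seating has float 1.
New critical path: RSVPs→Seating = 8+7 = 15 ⇒ 15 weeks.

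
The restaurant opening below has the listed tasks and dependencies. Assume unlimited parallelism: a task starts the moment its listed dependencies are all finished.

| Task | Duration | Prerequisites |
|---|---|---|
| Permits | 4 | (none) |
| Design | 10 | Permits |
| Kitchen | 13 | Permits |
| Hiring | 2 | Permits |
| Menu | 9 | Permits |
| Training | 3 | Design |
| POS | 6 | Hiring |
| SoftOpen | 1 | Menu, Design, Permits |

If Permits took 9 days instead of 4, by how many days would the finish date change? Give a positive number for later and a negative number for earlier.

The binding path is Permits→Design→Training = 4+10+3 = 17; finish at 17 days.
Permits lies on that path, so at 9 days the path becomes 22 days.
No other chain overtakes it, so the finish is 22 days.
Change in finish: 22 − 17 = +5 days.

5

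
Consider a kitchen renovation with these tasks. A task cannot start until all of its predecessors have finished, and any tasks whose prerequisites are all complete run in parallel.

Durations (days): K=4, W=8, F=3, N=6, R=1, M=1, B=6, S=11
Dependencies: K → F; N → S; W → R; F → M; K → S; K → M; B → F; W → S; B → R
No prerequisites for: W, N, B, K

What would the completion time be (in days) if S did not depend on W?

17

Original critical path: W→S = 8+11 = 19 ⇒ 19 days.
Without W→S, S's earliest start moves from 8 to 6.
After: N→S = 6+11 = 17 → 17 days.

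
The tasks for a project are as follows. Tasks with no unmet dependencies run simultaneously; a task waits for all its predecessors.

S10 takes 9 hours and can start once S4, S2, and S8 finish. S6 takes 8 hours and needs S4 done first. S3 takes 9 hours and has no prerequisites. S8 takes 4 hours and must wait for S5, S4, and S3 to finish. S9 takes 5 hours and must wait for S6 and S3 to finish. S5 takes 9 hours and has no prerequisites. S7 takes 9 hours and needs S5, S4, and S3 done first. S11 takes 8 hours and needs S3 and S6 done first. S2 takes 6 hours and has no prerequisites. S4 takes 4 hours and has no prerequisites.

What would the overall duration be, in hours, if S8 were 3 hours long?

Actual critical path: S3→S8→S10 = 9+4+9 = 22 ⇒ 22 hours.
S8 is on the critical path; changing it to 3 makes that path 21 hours.
No other chain overtakes it, so the finish is 21 hours.

21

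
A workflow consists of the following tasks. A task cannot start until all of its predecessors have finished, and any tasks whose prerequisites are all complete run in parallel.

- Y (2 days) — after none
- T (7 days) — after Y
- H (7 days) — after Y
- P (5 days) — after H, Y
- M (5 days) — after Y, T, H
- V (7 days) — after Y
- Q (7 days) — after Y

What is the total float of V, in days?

Y→T→M = 2+7+5 = 14 sets the makespan at 14 days.
Longest path through V: 9 days (earliest finish 9, latest finish 14).
So V can slip 14 − 9 = 5 days.

5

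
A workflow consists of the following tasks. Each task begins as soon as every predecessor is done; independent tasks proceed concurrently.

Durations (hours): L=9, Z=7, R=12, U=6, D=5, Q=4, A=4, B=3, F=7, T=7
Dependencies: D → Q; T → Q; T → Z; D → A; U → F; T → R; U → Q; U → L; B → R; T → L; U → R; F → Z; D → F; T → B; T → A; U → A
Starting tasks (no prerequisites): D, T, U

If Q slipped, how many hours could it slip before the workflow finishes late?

11

The longest chain is T→B→R = 7+3+12 = 22; overall finish 22 hours.
Q finishes as early as 11 and must finish by 22.
So Q can slip 22 − 11 = 11 hours.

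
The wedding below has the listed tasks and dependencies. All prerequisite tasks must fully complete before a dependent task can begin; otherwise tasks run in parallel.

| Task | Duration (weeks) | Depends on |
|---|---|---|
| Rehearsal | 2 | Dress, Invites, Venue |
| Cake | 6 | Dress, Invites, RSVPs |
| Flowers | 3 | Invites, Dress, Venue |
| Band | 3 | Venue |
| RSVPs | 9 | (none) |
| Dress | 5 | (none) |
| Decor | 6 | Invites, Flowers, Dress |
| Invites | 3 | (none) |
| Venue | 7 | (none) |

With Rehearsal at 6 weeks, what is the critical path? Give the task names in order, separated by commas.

Venue, Flowers, Decor

Critical path before the change: Venue→Flowers→Decor = 7+3+6 = 16 giving 16 weeks.
Rehearsal is off the critical path — its longest chain is 9 weeks, giving 7 of slack.
The critical path is still Venue→Flowers→Decor; finish is now 16 weeks.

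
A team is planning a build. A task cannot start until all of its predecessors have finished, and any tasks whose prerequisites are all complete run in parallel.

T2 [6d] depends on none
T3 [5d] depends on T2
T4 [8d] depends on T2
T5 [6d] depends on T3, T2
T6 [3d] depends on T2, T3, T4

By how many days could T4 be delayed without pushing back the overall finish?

0

T2→T3→T5 = 6+5+6 = 17 sets the makespan at 17 days.
T4 finishes as early as 14 and must finish by 14.
Float = 17 − 17 = 0.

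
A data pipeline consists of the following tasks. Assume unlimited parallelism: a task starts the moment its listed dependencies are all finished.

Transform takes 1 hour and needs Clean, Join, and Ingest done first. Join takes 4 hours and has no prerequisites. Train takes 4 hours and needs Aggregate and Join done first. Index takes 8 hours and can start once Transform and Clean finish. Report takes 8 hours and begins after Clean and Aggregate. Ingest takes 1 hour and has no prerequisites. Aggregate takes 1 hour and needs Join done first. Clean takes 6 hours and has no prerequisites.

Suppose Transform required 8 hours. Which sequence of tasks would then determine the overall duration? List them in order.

Clean, Transform, Index

Critical path before the change: Clean→Transform→Index = 6+1+8 = 15 giving 15 hours.
Transform is on the critical path; changing it to 8 makes that path 22 hours.
The critical path is still Clean→Transform→Index; finish is now 22 hours.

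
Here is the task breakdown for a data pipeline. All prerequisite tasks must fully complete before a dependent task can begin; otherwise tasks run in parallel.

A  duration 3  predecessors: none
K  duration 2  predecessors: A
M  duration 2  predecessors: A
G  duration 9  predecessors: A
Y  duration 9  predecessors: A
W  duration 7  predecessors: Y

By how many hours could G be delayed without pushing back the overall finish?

Critical path: A→Y→W = 3+9+7 = 19, so the finish is 19 hours.
The longest chain containing G totals 12 hours.
Float = 19 − 12 = 7.

7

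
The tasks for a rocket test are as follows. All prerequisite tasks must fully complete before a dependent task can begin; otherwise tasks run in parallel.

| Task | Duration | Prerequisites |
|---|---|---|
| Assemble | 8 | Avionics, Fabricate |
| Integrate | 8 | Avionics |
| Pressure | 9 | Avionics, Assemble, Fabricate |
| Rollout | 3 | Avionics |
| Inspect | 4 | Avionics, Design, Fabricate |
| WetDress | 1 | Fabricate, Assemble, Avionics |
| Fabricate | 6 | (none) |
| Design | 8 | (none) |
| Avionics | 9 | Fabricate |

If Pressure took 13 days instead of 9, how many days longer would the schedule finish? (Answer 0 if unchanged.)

Critical path before the change: Fabricate→Avionics→Assemble→Pressure = 6+9+8+9 = 32 giving 32 days.
Pressure lies on that path, so at 13 days the path becomes 36 days.
The critical path is still Fabricate→Avionics→Assemble→Pressure; finish is now 36 days.
Change in finish: 36 − 32 = +4 days.

4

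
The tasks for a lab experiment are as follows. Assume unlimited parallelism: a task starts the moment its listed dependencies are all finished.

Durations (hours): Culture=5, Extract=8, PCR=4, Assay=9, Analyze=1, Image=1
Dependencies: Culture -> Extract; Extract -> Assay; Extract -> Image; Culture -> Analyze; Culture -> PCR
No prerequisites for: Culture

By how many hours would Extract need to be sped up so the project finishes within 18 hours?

4

Current finish: 22 hours; target: 18.
Extract is on every critical path, so each hour cut from Extract cuts the finish by one (this holds down to a finish of 15).
Need 22 − 18 = 4 hours off Extract → Extract becomes 4 hours, finish becomes 18.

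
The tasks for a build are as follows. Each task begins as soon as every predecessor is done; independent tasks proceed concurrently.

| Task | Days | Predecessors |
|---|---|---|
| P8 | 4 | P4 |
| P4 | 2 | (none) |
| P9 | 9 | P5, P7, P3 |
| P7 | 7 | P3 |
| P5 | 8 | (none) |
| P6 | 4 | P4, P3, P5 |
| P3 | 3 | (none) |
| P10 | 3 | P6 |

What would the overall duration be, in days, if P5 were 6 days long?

Baseline: P3→P7→P9 = 3+7+9 = 19 → 19 days.
P5 is off the critical path — its longest chain is 17 days, giving 2 of slack.
The critical path is still P3→P7→P9; finish is now 19 days.

19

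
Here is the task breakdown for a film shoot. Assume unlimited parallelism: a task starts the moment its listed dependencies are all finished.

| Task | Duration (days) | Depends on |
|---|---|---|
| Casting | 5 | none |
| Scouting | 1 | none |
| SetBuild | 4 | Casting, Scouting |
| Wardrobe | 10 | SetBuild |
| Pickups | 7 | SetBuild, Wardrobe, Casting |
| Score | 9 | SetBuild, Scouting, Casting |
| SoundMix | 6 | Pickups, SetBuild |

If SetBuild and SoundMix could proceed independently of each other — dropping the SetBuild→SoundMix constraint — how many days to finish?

Original critical path: Casting→SetBuild→Wardrobe→Pickups→SoundMix = 5+4+10+7+6 = 32 ⇒ 32 days.
Dropping SetBuild→SoundMix doesn't change SoundMix's earliest start (26); another predecessor still binds.
The longest chain is now Casting→SetBuild→Wardrobe→Pickups→SoundMix = 5+4+10+7+6 = 32, so the schedule takes 32 days.

32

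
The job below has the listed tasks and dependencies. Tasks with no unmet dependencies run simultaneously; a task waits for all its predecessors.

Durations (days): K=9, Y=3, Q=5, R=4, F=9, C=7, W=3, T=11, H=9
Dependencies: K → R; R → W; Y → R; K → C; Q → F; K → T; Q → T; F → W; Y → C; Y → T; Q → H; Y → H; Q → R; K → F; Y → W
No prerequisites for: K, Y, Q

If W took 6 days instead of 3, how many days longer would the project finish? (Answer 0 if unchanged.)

As given, the longest chain is K→F→W = 9+9+3 = 21, so the finish is 21 days.
W is on the critical path; changing it to 6 makes that path 24 days.
The critical path is still K→F→W; finish is now 24 days.
Change in finish: 24 − 21 = +3 days.

3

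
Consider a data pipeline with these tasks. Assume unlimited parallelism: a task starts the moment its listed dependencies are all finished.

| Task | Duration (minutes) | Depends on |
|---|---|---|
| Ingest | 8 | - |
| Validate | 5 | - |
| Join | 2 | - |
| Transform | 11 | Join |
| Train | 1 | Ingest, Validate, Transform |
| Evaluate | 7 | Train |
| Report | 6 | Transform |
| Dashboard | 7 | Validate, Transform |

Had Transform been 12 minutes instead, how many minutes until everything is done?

22

As given, the longest chain is Join→Transform→Train→Evaluate = 2+11+1+7 = 21, so the finish is 21 minutes.
Transform is on the critical path; changing it to 12 makes that path 22 minutes.
That remains the longest chain; total 22 minutes.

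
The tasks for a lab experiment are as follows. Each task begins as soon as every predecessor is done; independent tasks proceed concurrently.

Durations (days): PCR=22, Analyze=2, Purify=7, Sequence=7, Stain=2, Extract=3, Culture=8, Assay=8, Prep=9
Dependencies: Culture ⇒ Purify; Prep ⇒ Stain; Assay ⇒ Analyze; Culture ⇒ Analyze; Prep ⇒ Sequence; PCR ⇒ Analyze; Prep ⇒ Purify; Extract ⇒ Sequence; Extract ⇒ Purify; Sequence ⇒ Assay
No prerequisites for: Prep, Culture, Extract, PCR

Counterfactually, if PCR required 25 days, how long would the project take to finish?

27

Critical path before the change: Prep→Sequence→Assay→Analyze = 9+7+8+2 = 26 giving 26 days.
PCR is off the critical path — its longest chain is 24 days, giving 2 of slack.
Now PCR→Analyze = 25+2 = 27 is longest, so the finish becomes 27 days.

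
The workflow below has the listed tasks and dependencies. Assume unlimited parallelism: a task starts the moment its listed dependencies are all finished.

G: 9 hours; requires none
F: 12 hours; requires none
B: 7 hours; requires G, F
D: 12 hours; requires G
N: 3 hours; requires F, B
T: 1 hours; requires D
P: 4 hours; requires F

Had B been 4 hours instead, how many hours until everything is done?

As given, the longest chain is F→B→N = 12+7+3 = 22, so the finish is 22 hours.
B is on the critical path; changing it to 4 makes that path 19 hours.
Now G→D→T = 9+12+1 = 22 is longest, so the finish becomes 22 hours.

22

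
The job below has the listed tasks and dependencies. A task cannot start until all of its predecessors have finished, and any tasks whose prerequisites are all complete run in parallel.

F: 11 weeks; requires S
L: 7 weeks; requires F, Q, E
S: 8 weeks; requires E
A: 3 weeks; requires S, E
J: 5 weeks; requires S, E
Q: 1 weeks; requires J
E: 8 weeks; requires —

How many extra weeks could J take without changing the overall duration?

The longest chain is E→S→F→L = 8+8+11+7 = 34; overall finish 34 weeks.
The longest chain containing J totals 29 weeks.
Slack of J = 21 − 16 = 5 weeks.

5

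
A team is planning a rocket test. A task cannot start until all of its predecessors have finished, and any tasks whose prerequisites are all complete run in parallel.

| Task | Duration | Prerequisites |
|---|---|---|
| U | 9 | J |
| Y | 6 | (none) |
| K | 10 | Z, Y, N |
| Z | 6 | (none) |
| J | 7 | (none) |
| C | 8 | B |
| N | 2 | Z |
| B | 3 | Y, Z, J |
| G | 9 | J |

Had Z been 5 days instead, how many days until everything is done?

Baseline: Z→N→K = 6+2+10 = 18 → 18 days.
Z lies on that path, so at 5 days the path becomes 17 days.
New critical path: J→B→C = 7+3+8 = 18 ⇒ 18 days.

18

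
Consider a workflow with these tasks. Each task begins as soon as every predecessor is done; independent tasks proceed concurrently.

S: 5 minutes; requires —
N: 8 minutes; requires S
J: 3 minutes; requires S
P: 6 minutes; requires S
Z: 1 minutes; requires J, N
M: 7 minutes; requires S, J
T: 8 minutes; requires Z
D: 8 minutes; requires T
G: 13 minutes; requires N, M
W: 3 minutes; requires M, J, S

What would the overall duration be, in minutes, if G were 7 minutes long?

Baseline: S→N→Z→T→D = 5+8+1+8+8 = 30 → 30 minutes.
G is off the critical path — its longest chain is 28 minutes, giving 2 of slack.
The critical path is still S→N→Z→T→D; finish is now 30 minutes.

30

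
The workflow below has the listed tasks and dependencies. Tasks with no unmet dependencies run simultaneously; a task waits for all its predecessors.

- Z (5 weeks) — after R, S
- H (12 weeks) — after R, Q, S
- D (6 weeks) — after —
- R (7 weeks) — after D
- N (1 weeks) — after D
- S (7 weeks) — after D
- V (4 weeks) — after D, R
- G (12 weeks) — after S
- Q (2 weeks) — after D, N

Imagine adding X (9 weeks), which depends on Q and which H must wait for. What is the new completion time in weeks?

30

Originally the schedule takes 25 weeks.
With X inserted, H now waits for max(R, Q, S, X).
New critical path: D→N→Q→X→H = 6+1+2+9+12 = 30 ⇒ 30 weeks.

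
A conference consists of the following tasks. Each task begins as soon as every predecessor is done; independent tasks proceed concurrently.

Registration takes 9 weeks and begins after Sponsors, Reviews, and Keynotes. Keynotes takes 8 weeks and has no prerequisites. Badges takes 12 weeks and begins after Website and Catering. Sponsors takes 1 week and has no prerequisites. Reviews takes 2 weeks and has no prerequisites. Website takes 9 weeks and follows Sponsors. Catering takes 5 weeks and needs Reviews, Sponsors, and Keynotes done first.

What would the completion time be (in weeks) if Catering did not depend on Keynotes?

Original critical path: Keynotes→Catering→Badges = 8+5+12 = 25 ⇒ 25 weeks.
Without Keynotes→Catering, Catering's earliest start moves from 8 to 2.
The longest chain is now Sponsors→Website→Badges = 1+9+12 = 22, so the project takes 22 weeks.

22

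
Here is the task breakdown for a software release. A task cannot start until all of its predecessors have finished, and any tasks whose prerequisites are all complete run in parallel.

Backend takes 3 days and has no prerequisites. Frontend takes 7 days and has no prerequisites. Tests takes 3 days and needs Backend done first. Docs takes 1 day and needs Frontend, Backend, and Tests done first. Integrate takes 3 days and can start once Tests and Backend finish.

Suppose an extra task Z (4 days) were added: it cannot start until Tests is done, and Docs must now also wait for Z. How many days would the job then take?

Originally the job takes 9 days.
With Z inserted, Docs now waits for max(Frontend, Backend, Tests, Z).
New critical path: Backend→Tests→Z→Docs = 3+3+4+1 = 11 ⇒ 11 days.

11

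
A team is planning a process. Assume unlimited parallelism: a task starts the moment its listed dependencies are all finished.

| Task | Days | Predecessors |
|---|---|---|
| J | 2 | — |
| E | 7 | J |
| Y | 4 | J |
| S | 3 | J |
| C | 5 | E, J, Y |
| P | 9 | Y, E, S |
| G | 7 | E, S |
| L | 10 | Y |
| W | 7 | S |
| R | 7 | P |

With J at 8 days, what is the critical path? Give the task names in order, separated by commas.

J, E, P, R

Actual critical path: J→E→P→R = 2+7+9+7 = 25 ⇒ 25 days.
J is on the critical path; changing it to 8 makes that path 31 days.
No other chain overtakes it, so the finish is 31 days.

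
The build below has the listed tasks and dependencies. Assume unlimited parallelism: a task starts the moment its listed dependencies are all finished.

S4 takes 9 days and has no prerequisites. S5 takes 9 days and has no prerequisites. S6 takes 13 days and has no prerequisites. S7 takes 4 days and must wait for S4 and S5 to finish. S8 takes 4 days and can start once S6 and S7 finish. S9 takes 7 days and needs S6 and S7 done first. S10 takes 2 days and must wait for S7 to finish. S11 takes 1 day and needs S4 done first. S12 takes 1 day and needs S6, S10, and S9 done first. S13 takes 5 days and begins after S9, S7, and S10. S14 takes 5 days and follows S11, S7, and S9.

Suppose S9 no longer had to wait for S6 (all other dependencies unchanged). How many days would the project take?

Original critical path: S4→S7→S9→S13 = 9+4+7+5 = 25 ⇒ 25 days.
Dropping S6→S9 doesn't change S9's earliest start (13); another predecessor still binds.
New critical path: S4→S7→S9→S13 = 9+4+7+5 = 25 ⇒ 25 days.

25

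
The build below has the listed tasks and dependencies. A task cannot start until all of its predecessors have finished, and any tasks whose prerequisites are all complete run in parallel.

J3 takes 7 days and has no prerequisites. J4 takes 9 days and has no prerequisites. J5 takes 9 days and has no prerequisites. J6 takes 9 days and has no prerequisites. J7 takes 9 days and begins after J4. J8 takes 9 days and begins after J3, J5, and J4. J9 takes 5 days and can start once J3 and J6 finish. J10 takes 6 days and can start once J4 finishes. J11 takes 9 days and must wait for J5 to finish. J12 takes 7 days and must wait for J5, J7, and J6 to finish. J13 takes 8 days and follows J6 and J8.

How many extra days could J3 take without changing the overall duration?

2

Critical path: J4→J8→J13 = 9+9+8 = 26, so the finish is 26 days.
The longest chain containing J3 totals 24 days.
Float = 26 − 24 = 2.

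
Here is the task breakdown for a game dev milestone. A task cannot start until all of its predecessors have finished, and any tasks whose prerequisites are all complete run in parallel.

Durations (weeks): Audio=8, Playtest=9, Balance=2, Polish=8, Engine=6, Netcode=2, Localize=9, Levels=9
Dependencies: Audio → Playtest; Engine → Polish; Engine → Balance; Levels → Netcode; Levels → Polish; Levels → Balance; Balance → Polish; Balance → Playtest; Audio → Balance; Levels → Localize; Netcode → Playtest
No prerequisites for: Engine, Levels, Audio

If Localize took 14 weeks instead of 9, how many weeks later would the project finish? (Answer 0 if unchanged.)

3

The binding path is Levels→Netcode→Playtest = 9+2+9 = 20; finish at 20 weeks.
Localize is off the critical path — its longest chain is 18 weeks, giving 2 of slack.
New critical path: Levels→Localize = 9+14 = 23 ⇒ 23 weeks.
Change in finish: 23 − 20 = +3 weeks.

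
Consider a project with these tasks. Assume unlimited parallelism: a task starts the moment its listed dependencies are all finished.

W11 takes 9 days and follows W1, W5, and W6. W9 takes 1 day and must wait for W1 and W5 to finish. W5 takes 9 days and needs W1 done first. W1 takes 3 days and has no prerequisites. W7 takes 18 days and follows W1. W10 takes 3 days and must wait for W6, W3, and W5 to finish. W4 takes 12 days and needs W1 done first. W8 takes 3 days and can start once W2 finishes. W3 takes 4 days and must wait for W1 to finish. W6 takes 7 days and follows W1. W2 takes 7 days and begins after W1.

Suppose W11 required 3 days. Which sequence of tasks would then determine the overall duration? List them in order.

Baseline: W1→W5→W11 = 3+9+9 = 21 → 21 days.
W11 lies on that path, so at 3 days the path becomes 15 days.
Now W1→W7 = 3+18 = 21 is longest, so the finish becomes 21 days.

W1, W7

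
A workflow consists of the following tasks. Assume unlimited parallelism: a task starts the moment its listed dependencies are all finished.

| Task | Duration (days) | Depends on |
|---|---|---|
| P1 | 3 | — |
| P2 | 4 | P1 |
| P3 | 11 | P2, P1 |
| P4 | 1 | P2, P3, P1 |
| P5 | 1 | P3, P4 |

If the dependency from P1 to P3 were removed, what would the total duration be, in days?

Before: longest chain P1→P2→P3→P4→P5 = 3+4+11+1+1 = 20, finish 20.
Dropping P1→P3 doesn't change P3's earliest start (7); another predecessor still binds.
After: P1→P2→P3→P4→P5 = 3+4+11+1+1 = 20 → 20 days.

20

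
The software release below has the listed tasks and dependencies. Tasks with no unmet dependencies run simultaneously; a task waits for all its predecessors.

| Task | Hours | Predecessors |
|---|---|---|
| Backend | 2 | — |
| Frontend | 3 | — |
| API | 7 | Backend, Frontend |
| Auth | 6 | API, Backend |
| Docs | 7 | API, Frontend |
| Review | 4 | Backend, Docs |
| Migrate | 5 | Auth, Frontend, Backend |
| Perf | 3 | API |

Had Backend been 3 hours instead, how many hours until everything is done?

Actual critical path: Frontend→API→Auth→Migrate = 3+7+6+5 = 21 ⇒ 21 hours.
Backend has 1 hour of float (longest path through it is 20).
New critical path: Backend→API→Auth→Migrate = 3+7+6+5 = 21 ⇒ 21 hours.

21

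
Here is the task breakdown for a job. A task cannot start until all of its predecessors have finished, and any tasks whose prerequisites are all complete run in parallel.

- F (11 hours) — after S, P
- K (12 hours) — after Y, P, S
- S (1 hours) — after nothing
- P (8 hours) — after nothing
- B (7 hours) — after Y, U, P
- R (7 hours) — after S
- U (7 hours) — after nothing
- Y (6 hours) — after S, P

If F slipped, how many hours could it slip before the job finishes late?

P→Y→K = 8+6+12 = 26 sets the makespan at 26 hours.
F finishes as early as 19 and must finish by 26.
Float = 26 − 19 = 7.

7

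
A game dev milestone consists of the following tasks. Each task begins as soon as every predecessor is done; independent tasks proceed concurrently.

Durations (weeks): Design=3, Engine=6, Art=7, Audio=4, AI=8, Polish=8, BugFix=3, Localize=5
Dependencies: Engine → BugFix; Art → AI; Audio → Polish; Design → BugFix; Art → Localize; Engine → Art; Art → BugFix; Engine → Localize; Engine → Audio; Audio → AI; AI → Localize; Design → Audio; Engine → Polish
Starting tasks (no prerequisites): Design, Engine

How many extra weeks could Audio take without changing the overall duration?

The longest chain is Engine→Art→AI→Localize = 6+7+8+5 = 26; overall finish 26 weeks.
Audio finishes as early as 10 and must finish by 13.
Slack of Audio = 9 − 6 = 3 weeks.

3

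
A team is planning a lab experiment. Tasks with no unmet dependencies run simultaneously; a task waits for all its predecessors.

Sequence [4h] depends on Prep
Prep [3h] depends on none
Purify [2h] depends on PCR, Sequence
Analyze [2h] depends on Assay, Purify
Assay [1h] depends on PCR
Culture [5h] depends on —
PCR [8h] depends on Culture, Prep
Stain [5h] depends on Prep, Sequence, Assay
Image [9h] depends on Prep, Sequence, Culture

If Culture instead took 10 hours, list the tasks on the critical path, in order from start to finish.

The binding path is Culture→PCR→Assay→Stain = 5+8+1+5 = 19; finish at 19 hours.
Culture lies on that path, so at 10 hours the path becomes 24 hours.
That remains the longest chain; total 24 hours.

Culture, PCR, Assay, Stain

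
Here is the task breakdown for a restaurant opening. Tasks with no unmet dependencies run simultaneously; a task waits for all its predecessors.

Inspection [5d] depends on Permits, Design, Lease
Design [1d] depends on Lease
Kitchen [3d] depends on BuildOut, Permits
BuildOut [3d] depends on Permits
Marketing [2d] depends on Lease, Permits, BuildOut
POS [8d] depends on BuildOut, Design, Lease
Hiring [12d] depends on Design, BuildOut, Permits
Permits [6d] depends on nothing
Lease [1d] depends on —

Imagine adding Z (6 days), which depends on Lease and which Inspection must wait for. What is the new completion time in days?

Originally the restaurant opening takes 21 days.
With Z inserted, Inspection now waits for max(Permits, Design, Lease, Z).
New critical path: Permits→BuildOut→Hiring = 6+3+12 = 21 ⇒ 21 days.

21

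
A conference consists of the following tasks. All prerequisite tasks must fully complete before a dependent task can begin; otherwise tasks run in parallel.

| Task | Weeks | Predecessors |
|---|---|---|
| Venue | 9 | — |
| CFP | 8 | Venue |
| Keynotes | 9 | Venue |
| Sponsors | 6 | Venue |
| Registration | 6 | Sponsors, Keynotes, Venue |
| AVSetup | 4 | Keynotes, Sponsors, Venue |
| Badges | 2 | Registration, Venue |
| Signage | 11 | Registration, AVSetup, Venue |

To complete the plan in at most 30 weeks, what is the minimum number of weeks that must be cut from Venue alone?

Current finish: 35 weeks; target: 30.
Venue is on every critical path, so each week cut from Venue cuts the finish by one (this holds down to a finish of 27).
Need 35 − 30 = 5 weeks off Venue → Venue becomes 4 weeks, finish becomes 30.

5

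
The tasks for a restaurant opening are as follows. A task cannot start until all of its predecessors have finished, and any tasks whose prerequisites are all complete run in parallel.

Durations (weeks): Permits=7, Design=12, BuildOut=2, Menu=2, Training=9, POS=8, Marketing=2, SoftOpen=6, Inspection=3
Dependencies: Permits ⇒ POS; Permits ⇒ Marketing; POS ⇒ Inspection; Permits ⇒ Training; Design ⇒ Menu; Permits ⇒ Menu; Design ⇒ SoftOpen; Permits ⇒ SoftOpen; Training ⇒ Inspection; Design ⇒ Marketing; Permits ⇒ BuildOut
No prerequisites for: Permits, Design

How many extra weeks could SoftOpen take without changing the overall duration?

1

The longest chain is Permits→Training→Inspection = 7+9+3 = 19; overall finish 19 weeks.
SoftOpen finishes as early as 18 and must finish by 19.
So SoftOpen can slip 19 − 18 = 1 week.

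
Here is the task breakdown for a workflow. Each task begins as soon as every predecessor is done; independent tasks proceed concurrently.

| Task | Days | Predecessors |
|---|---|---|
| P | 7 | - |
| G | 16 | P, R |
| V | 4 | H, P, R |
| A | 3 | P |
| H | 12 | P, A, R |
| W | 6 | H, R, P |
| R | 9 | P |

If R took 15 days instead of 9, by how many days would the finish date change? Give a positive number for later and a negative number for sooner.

6

As given, the longest chain is P→R→H→W = 7+9+12+6 = 34, so the finish is 34 days.
R lies on that path, so at 15 days the path becomes 40 days.
The critical path is still P→R→H→W; finish is now 40 days.
Change in finish: 40 − 34 = +6 days.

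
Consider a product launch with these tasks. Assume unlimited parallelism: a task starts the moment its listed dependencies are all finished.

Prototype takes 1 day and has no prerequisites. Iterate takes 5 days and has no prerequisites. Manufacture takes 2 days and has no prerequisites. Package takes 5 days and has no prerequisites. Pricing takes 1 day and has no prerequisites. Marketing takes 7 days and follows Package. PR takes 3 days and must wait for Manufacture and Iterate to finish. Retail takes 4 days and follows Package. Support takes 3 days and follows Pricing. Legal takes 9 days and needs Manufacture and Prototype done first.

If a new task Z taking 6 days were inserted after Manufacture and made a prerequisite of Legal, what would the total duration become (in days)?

17

Originally the project takes 12 days.
With Z inserted, Legal now waits for max(Manufacture, Prototype, Z).
New critical path: Manufacture→Z→Legal = 2+6+9 = 17 ⇒ 17 days.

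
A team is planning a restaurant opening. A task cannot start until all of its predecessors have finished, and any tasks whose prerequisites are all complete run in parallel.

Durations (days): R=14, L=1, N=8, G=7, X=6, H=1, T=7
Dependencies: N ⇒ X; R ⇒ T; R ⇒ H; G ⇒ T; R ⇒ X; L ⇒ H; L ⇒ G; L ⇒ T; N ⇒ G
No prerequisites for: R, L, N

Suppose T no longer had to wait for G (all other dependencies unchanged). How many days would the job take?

With the dependency in place, N→G→T = 8+7+7 = 22 sets the finish at 22 days.
Without G→T, T's earliest start moves from 15 to 14.
New critical path: R→T = 14+7 = 21 ⇒ 21 days.

21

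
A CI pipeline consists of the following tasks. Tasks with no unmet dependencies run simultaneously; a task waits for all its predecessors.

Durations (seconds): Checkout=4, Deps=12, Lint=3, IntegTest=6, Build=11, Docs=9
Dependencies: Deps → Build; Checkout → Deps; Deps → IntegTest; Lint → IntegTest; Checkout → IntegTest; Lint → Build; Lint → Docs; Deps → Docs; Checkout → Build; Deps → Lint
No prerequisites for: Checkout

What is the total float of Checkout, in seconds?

Checkout→Deps→Lint→Build = 4+12+3+11 = 30 sets the makespan at 30 seconds.
Longest path through Checkout: 30 seconds (earliest finish 4, latest finish 4).
Float = 30 − 30 = 0.

0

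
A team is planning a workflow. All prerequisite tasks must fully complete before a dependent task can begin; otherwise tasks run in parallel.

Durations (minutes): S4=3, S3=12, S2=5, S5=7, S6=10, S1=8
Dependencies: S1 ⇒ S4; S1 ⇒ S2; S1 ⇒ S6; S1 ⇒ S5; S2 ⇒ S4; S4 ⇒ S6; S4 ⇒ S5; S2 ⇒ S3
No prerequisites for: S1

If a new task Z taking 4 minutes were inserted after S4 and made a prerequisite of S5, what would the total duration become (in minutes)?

Originally the plan takes 26 minutes.
With Z inserted, S5 now waits for max(S1, S4, Z).
New critical path: S1→S2→S4→Z→S5 = 8+5+3+4+7 = 27 ⇒ 27 minutes.

27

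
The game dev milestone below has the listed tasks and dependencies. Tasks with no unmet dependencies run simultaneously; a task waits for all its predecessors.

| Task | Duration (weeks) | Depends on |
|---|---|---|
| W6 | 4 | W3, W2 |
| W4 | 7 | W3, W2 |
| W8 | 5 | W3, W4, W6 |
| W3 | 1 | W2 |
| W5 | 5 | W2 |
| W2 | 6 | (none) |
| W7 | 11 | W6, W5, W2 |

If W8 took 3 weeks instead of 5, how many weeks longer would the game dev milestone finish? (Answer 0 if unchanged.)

0

As given, the longest chain is W2→W3→W6→W7 = 6+1+4+11 = 22, so the finish is 22 weeks.
W8 has 3 weeks of float (longest path through it is 19).
That remains the longest chain; total 22 weeks.
Change in finish: 22 − 22 = +0 weeks.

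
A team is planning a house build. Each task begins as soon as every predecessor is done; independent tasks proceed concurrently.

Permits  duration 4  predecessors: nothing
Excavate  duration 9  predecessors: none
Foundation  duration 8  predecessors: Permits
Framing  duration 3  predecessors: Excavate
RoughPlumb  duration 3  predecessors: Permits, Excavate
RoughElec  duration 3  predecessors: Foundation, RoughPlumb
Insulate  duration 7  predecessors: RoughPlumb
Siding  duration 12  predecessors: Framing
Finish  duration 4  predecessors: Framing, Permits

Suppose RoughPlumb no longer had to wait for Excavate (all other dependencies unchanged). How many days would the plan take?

24

Original critical path: Excavate→Framing→Siding = 9+3+12 = 24 ⇒ 24 days.
Without Excavate→RoughPlumb, RoughPlumb's earliest start moves from 9 to 4.
After: Excavate→Framing→Siding = 9+3+12 = 24 → 24 days.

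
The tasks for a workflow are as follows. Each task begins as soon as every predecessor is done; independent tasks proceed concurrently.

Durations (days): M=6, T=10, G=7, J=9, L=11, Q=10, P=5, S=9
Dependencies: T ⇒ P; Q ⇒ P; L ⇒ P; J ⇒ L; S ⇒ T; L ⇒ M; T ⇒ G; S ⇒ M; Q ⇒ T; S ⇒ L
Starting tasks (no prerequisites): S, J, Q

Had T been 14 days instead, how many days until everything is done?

31

Baseline: Q→T→G = 10+10+7 = 27 → 27 days.
Since T is critical, the +4 change carries straight to that chain (now 31 days).
No other chain overtakes it, so the finish is 31 days.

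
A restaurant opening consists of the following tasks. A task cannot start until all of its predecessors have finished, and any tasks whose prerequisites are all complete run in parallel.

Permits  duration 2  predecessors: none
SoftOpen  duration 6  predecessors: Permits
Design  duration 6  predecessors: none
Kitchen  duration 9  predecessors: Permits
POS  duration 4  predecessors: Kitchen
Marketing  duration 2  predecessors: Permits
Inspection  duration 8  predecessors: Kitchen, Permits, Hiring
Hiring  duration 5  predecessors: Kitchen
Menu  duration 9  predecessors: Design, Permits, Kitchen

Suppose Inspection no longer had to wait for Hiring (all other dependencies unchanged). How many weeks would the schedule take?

Original critical path: Permits→Kitchen→Hiring→Inspection = 2+9+5+8 = 24 ⇒ 24 weeks.
Without Hiring→Inspection, Inspection's earliest start moves from 16 to 11.
New critical path: Permits→Kitchen→Menu = 2+9+9 = 20 ⇒ 20 weeks.

20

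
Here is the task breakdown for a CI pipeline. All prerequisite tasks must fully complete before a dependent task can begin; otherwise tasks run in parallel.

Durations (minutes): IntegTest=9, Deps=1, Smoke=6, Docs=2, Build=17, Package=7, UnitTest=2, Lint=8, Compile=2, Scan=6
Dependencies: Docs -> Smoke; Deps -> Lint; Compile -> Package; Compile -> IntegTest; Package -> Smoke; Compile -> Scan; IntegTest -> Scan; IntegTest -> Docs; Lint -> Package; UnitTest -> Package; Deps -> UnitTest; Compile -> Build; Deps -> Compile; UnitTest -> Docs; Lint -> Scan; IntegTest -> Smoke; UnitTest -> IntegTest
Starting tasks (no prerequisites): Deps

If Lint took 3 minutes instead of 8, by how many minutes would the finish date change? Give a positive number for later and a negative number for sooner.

-2

Actual critical path: Deps→Lint→Package→Smoke = 1+8+7+6 = 22 ⇒ 22 minutes.
Lint lies on that path, so at 3 minutes the path becomes 17 minutes.
Now Deps→Compile→IntegTest→Docs→Smoke = 1+2+9+2+6 = 20 is longest, so the finish becomes 20 minutes.
Change in finish: 20 − 22 = -2 minutes.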